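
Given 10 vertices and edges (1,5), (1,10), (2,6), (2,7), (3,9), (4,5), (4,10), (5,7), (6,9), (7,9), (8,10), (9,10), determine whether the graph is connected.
Yes (BFS from 1 visits [1, 5, 10, 4, 7, 8, 9, 2, 3, 6] — all 10 vertices reached)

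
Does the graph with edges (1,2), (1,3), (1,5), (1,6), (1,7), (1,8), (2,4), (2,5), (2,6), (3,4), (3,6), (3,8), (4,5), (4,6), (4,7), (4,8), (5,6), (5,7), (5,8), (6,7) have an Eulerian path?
Yes — and in fact it has an Eulerian circuit (the graph is connected and all 8 vertices have even degree)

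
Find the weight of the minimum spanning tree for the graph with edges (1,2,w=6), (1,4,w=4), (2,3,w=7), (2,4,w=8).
17 (MST edges: (1,2,w=6), (1,4,w=4), (2,3,w=7); sum of weights 6 + 4 + 7 = 17)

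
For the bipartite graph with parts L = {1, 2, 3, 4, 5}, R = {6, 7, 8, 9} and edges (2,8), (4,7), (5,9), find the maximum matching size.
3 (matching: (2,8), (4,7), (5,9); upper bound min(|L|,|R|) = min(5,4) = 4)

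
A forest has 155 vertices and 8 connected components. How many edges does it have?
147 (Each of the 8 component trees on V_i vertices has V_i - 1 edges; summing gives V - C = 155 - 8 = 147)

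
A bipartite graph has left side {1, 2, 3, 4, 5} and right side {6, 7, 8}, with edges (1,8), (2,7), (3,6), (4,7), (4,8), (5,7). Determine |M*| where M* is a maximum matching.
3 (matching: (1,8), (2,7), (3,6); upper bound min(|L|,|R|) = min(5,3) = 3)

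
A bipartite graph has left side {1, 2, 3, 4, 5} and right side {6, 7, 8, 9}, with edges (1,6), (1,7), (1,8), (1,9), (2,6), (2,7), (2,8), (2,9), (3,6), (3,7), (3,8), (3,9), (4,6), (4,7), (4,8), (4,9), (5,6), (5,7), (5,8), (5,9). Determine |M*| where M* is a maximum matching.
4 (matching: (1,9), (2,8), (3,7), (4,6); upper bound min(|L|,|R|) = min(5,4) = 4)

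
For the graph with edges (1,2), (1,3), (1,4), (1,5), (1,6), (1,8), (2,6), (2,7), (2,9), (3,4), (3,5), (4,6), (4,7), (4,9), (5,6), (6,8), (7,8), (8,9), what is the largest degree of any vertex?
6 (attained at vertex 1)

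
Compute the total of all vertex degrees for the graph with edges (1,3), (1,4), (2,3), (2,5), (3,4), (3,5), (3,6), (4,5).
16 (handshake: sum of degrees = 2|E| = 2 x 8 = 16)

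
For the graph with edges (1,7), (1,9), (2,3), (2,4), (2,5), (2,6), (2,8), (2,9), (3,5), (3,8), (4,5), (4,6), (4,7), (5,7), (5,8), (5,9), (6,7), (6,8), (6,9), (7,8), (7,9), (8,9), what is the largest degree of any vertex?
6 (attained at vertices 2, 5, 7, 8, 9)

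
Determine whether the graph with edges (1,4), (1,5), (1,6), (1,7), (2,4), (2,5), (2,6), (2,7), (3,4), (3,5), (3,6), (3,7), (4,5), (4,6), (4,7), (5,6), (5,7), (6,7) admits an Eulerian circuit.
Yes (the graph is connected and all 7 vertices have even degree)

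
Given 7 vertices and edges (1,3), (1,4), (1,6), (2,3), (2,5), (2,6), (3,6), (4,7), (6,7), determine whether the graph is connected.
Yes (BFS from 1 visits [1, 3, 4, 6, 2, 7, 5] — all 7 vertices reached)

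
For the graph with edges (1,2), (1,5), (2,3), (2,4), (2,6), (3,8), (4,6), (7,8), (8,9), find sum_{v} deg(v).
18 (handshake: sum of degrees = 2|E| = 2 x 9 = 18)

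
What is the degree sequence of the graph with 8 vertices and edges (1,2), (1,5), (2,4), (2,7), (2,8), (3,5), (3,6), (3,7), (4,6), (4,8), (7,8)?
[4, 3, 3, 3, 3, 2, 2, 2] (degrees: deg(1)=2, deg(2)=4, deg(3)=3, deg(4)=3, deg(5)=2, deg(6)=2, deg(7)=3, deg(8)=3)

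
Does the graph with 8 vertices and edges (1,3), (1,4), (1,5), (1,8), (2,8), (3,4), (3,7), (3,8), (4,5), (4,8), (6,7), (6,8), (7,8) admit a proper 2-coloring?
No (odd cycle of length 3: 8 -> 1 -> 3 -> 8)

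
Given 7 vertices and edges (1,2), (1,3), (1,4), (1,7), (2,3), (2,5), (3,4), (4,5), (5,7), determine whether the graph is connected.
No, it has 2 components: {1, 2, 3, 4, 5, 7}, {6}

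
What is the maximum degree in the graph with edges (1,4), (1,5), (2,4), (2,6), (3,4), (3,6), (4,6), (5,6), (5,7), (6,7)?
5 (attained at vertex 6)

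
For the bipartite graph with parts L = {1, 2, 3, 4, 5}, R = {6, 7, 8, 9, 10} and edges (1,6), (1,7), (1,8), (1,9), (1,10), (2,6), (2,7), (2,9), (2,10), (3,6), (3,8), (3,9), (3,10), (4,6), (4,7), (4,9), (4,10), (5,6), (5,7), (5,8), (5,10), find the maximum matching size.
5 (matching: (1,10), (2,9), (3,8), (4,7), (5,6); upper bound min(|L|,|R|) = min(5,5) = 5)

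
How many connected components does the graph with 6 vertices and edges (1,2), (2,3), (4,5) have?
3 (components: {1, 2, 3}, {4, 5}, {6})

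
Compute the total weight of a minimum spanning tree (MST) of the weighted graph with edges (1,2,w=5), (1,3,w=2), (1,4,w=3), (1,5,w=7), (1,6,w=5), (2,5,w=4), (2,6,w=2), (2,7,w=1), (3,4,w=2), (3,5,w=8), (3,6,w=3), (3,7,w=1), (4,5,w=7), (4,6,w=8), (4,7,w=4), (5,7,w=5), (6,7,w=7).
12 (MST edges: (1,3,w=2), (2,5,w=4), (2,6,w=2), (2,7,w=1), (3,4,w=2), (3,7,w=1); sum of weights 2 + 4 + 2 + 1 + 2 + 1 = 12)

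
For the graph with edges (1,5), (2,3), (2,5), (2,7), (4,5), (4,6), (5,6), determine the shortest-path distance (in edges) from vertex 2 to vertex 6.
2 (path: 2 -> 5 -> 6, 2 edges)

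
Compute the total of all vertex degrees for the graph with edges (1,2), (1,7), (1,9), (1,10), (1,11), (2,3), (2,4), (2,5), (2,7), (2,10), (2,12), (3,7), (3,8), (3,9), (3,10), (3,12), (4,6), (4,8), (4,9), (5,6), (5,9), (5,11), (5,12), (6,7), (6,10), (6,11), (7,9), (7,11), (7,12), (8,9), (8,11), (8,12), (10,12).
66 (handshake: sum of degrees = 2|E| = 2 x 33 = 66)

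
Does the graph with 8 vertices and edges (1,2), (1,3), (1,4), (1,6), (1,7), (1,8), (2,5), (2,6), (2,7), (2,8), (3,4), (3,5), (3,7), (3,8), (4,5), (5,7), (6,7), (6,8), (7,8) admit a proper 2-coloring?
No (odd cycle of length 3: 7 -> 1 -> 8 -> 7)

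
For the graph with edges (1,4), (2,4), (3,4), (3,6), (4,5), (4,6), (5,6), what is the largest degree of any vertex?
5 (attained at vertex 4)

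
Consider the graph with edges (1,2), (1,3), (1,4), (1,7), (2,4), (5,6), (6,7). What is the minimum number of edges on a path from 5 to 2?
4 (path: 5 -> 6 -> 7 -> 1 -> 2, 4 edges)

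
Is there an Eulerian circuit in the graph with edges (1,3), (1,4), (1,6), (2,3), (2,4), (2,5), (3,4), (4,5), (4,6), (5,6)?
No (6 vertices have odd degree: {1, 2, 3, 4, 5, 6}; Eulerian circuit requires 0)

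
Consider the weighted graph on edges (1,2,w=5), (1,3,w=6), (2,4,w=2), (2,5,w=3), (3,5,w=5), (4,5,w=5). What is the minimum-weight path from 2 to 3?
8 (path: 2 -> 5 -> 3; weights 3 + 5 = 8)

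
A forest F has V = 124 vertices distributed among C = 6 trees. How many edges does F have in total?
118 (Each of the 6 component trees on V_i vertices has V_i - 1 edges; summing gives V - C = 124 - 6 = 118)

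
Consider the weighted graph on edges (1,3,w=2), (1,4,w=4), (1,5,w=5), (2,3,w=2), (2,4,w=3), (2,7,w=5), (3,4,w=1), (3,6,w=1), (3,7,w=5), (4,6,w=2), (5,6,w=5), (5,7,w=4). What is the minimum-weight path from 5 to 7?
4 (path: 5 -> 7; weights 4 = 4)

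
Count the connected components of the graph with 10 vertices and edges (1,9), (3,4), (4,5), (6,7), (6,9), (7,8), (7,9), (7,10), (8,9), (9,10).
3 (components: {1, 6, 7, 8, 9, 10}, {2}, {3, 4, 5})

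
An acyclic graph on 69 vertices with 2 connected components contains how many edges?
67 (Each of the 2 component trees on V_i vertices has V_i - 1 edges; summing gives V - C = 69 - 2 = 67)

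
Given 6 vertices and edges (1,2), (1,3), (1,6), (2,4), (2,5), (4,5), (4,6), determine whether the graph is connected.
Yes (BFS from 1 visits [1, 2, 3, 6, 4, 5] — all 6 vertices reached)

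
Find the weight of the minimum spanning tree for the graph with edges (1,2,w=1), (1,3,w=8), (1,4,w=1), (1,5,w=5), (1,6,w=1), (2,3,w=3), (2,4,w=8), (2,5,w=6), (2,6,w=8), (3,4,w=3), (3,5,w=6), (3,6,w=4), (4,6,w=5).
11 (MST edges: (1,2,w=1), (1,4,w=1), (1,5,w=5), (1,6,w=1), (2,3,w=3); sum of weights 1 + 1 + 5 + 1 + 3 = 11)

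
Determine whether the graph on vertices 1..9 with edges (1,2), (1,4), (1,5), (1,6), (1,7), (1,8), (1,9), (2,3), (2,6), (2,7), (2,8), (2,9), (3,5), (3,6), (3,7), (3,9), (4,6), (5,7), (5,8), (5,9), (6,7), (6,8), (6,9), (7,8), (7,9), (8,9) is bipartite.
No (odd cycle of length 3: 6 -> 1 -> 2 -> 6)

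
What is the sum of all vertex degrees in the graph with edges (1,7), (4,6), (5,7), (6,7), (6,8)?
10 (handshake: sum of degrees = 2|E| = 2 x 5 = 10)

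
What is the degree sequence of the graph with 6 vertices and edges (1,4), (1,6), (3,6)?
[2, 2, 1, 1, 0, 0] (degrees: deg(1)=2, deg(2)=0, deg(3)=1, deg(4)=1, deg(5)=0, deg(6)=2)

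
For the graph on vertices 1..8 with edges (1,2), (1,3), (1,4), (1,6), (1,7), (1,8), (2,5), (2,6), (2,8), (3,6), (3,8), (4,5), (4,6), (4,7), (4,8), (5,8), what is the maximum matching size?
4 (matching: (1,7), (2,6), (3,8), (4,5); upper bound floor(n/2) = floor(8/2) = 4)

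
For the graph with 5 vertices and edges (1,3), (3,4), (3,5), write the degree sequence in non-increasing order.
[3, 1, 1, 1, 0] (degrees: deg(1)=1, deg(2)=0, deg(3)=3, deg(4)=1, deg(5)=1)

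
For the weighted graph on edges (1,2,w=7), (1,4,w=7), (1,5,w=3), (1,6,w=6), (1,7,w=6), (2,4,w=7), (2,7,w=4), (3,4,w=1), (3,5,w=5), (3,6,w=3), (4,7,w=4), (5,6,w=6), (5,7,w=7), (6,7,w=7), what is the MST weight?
20 (MST edges: (1,5,w=3), (2,7,w=4), (3,4,w=1), (3,5,w=5), (3,6,w=3), (4,7,w=4); sum of weights 3 + 4 + 1 + 5 + 3 + 4 = 20)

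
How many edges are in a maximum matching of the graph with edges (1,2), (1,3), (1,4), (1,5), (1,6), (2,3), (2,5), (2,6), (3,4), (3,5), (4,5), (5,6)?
3 (matching: (1,4), (2,3), (5,6); upper bound floor(n/2) = floor(6/2) = 3)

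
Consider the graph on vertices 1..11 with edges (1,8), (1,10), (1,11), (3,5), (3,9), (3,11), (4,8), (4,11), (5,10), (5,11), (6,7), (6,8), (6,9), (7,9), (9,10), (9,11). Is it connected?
No, it has 2 components: {1, 3, 4, 5, 6, 7, 8, 9, 10, 11}, {2}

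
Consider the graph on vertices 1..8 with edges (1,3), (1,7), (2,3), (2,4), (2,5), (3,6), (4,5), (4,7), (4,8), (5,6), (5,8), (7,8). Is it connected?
Yes (BFS from 1 visits [1, 3, 7, 2, 6, 4, 8, 5] — all 8 vertices reached)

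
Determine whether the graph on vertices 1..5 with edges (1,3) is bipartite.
Yes. Partition: {1, 2, 4, 5}, {3}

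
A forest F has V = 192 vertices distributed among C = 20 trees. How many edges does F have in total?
172 (Each of the 20 component trees on V_i vertices has V_i - 1 edges; summing gives V - C = 192 - 20 = 172)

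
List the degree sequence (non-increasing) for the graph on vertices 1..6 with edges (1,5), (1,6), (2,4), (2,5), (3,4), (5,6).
[3, 2, 2, 2, 2, 1] (degrees: deg(1)=2, deg(2)=2, deg(3)=1, deg(4)=2, deg(5)=3, deg(6)=2)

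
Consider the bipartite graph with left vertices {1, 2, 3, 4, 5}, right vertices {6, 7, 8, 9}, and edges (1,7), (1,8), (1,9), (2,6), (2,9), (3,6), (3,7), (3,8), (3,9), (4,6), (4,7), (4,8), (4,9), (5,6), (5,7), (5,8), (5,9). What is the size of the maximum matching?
4 (matching: (1,9), (2,6), (3,8), (4,7); upper bound min(|L|,|R|) = min(5,4) = 4)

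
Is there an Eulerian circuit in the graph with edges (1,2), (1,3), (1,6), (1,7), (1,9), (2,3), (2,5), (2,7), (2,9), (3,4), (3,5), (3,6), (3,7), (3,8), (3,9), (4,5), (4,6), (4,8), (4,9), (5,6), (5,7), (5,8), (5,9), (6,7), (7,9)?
No (6 vertices have odd degree: {1, 2, 4, 5, 6, 8}; Eulerian circuit requires 0)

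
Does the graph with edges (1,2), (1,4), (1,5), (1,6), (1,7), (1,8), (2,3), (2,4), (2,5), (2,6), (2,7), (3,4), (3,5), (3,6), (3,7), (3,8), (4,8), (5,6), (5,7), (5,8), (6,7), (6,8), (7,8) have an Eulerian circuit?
Yes (the graph is connected and all 8 vertices have even degree)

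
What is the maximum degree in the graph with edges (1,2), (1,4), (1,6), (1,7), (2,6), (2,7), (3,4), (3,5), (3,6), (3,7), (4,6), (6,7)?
5 (attained at vertex 6)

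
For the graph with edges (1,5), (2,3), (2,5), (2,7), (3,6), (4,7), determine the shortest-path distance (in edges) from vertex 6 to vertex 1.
4 (path: 6 -> 3 -> 2 -> 5 -> 1, 4 edges)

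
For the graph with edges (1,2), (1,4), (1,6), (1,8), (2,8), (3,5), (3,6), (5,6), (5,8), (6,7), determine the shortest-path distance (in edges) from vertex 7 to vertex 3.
2 (path: 7 -> 6 -> 3, 2 edges)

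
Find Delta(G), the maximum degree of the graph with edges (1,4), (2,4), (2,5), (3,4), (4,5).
4 (attained at vertex 4)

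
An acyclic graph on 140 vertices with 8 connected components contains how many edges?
132 (Each of the 8 component trees on V_i vertices has V_i - 1 edges; summing gives V - C = 140 - 8 = 132)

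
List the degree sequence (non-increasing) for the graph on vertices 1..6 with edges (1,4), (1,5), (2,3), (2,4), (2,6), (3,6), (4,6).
[3, 3, 3, 2, 2, 1] (degrees: deg(1)=2, deg(2)=3, deg(3)=2, deg(4)=3, deg(5)=1, deg(6)=3)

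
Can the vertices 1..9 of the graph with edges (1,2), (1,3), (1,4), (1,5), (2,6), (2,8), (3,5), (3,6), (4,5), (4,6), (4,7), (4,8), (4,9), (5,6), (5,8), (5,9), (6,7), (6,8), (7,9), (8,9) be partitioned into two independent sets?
No (odd cycle of length 3: 4 -> 1 -> 5 -> 4)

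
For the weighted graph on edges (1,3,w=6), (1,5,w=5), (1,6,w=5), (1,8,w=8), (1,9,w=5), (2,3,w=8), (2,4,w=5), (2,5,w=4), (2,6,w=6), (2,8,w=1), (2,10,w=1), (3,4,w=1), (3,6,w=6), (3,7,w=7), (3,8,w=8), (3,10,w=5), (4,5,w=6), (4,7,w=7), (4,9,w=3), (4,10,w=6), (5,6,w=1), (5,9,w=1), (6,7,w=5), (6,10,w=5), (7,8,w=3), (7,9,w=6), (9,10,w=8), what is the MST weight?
20 (MST edges: (1,5,w=5), (2,5,w=4), (2,8,w=1), (2,10,w=1), (3,4,w=1), (4,9,w=3), (5,6,w=1), (5,9,w=1), (7,8,w=3); sum of weights 5 + 4 + 1 + 1 + 1 + 3 + 1 + 1 + 3 = 20)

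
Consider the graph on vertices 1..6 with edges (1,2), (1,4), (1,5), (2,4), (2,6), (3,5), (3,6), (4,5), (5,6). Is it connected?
Yes (BFS from 1 visits [1, 2, 4, 5, 6, 3] — all 6 vertices reached)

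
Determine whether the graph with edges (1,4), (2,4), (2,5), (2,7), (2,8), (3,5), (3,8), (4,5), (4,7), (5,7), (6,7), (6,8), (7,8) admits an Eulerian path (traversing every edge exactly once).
Yes (the graph is connected and exactly 2 vertices have odd degree: {1, 7}; any Eulerian path must start and end at those)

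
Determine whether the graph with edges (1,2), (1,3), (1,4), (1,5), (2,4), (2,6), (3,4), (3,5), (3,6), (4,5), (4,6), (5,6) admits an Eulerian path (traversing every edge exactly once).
Yes (the graph is connected and exactly 2 vertices have odd degree: {2, 4}; any Eulerian path must start and end at those)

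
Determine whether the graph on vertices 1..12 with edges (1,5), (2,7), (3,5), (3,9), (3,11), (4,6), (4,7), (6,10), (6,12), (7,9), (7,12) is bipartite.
Yes. Partition: {1, 3, 6, 7, 8}, {2, 4, 5, 9, 10, 11, 12}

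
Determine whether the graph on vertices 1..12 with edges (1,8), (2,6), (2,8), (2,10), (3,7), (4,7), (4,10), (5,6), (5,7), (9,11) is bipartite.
Yes. Partition: {1, 2, 3, 4, 5, 9, 12}, {6, 7, 8, 10, 11}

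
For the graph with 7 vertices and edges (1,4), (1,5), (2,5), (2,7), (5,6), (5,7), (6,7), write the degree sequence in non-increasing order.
[4, 3, 2, 2, 2, 1, 0] (degrees: deg(1)=2, deg(2)=2, deg(3)=0, deg(4)=1, deg(5)=4, deg(6)=2, deg(7)=3)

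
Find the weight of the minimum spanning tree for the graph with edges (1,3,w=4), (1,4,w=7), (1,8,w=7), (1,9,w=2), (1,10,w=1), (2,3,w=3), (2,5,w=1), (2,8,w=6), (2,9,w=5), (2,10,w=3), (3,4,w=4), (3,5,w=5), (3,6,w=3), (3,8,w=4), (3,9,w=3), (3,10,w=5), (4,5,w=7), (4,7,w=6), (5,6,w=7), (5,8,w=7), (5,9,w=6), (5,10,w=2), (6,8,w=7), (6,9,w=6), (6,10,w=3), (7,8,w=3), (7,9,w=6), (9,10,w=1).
22 (MST edges: (1,10,w=1), (2,3,w=3), (2,5,w=1), (3,4,w=4), (3,6,w=3), (3,8,w=4), (5,10,w=2), (7,8,w=3), (9,10,w=1); sum of weights 1 + 3 + 1 + 4 + 3 + 4 + 2 + 3 + 1 = 22)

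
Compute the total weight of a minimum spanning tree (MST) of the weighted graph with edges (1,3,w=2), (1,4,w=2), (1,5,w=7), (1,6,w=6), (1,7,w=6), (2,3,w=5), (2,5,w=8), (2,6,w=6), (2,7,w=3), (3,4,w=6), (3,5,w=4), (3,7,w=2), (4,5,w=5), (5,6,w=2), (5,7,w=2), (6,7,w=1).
12 (MST edges: (1,3,w=2), (1,4,w=2), (2,7,w=3), (3,7,w=2), (5,6,w=2), (6,7,w=1); sum of weights 2 + 2 + 3 + 2 + 2 + 1 = 12)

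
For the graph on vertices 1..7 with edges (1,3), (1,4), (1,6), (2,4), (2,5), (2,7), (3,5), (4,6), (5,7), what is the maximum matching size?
3 (matching: (1,6), (2,7), (3,5); upper bound floor(n/2) = floor(7/2) = 3)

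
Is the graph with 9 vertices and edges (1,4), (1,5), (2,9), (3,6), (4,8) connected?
No, it has 4 components: {1, 4, 5, 8}, {2, 9}, {3, 6}, {7}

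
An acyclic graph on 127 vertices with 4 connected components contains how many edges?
123 (Each of the 4 component trees on V_i vertices has V_i - 1 edges; summing gives V - C = 127 - 4 = 123)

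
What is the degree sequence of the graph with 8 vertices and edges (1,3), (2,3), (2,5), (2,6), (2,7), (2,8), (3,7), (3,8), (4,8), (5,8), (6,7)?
[5, 4, 4, 3, 2, 2, 1, 1] (degrees: deg(1)=1, deg(2)=5, deg(3)=4, deg(4)=1, deg(5)=2, deg(6)=2, deg(7)=3, deg(8)=4)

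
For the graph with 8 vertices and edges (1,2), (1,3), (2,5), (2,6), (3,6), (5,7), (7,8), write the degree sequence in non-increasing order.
[3, 2, 2, 2, 2, 2, 1, 0] (degrees: deg(1)=2, deg(2)=3, deg(3)=2, deg(4)=0, deg(5)=2, deg(6)=2, deg(7)=2, deg(8)=1)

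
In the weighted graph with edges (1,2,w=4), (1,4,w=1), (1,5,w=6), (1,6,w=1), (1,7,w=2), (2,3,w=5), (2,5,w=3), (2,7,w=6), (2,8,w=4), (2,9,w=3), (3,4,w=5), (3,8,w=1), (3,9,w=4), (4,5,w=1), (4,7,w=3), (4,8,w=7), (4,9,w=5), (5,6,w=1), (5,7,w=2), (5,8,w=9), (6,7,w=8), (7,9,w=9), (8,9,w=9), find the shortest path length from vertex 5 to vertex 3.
6 (path: 5 -> 4 -> 3; weights 1 + 5 = 6)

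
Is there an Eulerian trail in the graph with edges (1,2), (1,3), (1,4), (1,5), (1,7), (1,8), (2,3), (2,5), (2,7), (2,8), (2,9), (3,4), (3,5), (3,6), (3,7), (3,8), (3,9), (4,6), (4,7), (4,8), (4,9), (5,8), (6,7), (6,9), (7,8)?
Yes — and in fact it has an Eulerian circuit (the graph is connected and all 9 vertices have even degree)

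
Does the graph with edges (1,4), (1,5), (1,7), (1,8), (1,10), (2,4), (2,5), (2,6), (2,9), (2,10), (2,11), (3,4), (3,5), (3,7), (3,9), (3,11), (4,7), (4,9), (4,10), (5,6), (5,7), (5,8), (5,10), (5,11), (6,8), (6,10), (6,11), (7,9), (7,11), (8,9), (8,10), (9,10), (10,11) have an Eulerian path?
No (4 vertices have odd degree: {1, 3, 6, 8}; Eulerian path requires 0 or 2)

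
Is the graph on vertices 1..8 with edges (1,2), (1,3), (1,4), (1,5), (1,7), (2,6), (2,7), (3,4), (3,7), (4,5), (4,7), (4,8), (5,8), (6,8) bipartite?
No (odd cycle of length 3: 2 -> 1 -> 7 -> 2)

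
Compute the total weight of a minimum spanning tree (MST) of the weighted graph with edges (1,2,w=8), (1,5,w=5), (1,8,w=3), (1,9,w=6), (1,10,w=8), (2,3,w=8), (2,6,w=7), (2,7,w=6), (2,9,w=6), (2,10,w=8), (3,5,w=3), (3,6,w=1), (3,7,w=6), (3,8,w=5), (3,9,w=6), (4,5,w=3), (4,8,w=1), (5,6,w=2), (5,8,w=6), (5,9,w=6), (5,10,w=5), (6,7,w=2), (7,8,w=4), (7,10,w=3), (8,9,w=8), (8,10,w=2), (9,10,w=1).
21 (MST edges: (1,8,w=3), (2,7,w=6), (3,6,w=1), (4,5,w=3), (4,8,w=1), (5,6,w=2), (6,7,w=2), (8,10,w=2), (9,10,w=1); sum of weights 3 + 6 + 1 + 3 + 1 + 2 + 2 + 2 + 1 = 21)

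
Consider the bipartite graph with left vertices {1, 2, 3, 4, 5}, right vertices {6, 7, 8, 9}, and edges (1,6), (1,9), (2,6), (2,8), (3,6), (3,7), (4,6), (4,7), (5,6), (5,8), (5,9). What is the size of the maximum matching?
4 (matching: (1,9), (2,8), (3,7), (4,6); upper bound min(|L|,|R|) = min(5,4) = 4)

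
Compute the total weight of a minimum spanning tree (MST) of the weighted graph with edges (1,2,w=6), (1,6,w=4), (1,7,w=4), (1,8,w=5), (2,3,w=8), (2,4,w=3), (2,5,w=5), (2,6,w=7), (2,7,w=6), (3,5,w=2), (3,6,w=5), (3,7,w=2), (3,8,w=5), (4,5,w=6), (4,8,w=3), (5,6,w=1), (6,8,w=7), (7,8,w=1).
16 (MST edges: (1,6,w=4), (2,4,w=3), (3,5,w=2), (3,7,w=2), (4,8,w=3), (5,6,w=1), (7,8,w=1); sum of weights 4 + 3 + 2 + 2 + 3 + 1 + 1 = 16)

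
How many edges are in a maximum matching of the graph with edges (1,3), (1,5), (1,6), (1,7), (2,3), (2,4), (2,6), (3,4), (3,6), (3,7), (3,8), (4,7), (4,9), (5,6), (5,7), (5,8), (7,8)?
4 (matching: (2,6), (3,8), (4,9), (5,7); upper bound floor(n/2) = floor(9/2) = 4)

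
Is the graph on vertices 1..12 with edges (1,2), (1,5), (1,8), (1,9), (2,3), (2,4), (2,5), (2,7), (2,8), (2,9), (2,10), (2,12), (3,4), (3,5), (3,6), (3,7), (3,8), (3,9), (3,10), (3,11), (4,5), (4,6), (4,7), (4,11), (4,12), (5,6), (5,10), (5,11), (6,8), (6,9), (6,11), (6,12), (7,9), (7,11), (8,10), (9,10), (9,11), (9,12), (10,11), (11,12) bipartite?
No (odd cycle of length 3: 5 -> 1 -> 2 -> 5)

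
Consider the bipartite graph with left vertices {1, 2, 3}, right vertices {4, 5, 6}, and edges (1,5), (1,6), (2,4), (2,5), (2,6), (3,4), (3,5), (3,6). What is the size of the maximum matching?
3 (matching: (1,6), (2,5), (3,4); upper bound min(|L|,|R|) = min(3,3) = 3)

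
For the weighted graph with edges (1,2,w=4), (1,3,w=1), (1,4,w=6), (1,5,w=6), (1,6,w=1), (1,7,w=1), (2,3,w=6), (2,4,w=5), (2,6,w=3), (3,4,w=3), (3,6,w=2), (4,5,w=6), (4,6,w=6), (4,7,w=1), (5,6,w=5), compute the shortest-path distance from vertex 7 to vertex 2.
5 (path: 7 -> 1 -> 2; weights 1 + 4 = 5)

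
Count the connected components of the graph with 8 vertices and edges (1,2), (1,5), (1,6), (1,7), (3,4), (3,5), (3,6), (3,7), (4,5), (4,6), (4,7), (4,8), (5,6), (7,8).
1 (components: {1, 2, 3, 4, 5, 6, 7, 8})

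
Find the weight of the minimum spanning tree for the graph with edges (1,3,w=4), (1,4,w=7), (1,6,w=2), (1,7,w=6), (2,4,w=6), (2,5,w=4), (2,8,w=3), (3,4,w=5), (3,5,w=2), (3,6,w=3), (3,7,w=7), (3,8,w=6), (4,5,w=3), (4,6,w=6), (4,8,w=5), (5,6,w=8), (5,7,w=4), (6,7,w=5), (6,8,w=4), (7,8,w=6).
21 (MST edges: (1,6,w=2), (2,5,w=4), (2,8,w=3), (3,5,w=2), (3,6,w=3), (4,5,w=3), (5,7,w=4); sum of weights 2 + 4 + 3 + 2 + 3 + 3 + 4 = 21)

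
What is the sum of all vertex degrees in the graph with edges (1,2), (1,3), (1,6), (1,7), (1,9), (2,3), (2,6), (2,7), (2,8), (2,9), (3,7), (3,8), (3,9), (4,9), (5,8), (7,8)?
32 (handshake: sum of degrees = 2|E| = 2 x 16 = 32)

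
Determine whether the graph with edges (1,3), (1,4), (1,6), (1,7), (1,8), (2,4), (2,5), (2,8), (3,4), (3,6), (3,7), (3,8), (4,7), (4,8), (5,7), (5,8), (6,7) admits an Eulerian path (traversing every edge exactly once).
No (8 vertices have odd degree: {1, 2, 3, 4, 5, 6, 7, 8}; Eulerian path requires 0 or 2)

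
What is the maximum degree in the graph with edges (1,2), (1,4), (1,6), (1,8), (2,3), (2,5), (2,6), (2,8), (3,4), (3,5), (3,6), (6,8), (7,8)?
5 (attained at vertex 2)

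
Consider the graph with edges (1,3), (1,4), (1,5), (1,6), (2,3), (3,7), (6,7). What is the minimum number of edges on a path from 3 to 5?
2 (path: 3 -> 1 -> 5, 2 edges)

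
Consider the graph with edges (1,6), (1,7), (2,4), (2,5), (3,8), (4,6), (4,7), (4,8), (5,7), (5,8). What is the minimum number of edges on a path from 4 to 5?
2 (path: 4 -> 2 -> 5, 2 edges)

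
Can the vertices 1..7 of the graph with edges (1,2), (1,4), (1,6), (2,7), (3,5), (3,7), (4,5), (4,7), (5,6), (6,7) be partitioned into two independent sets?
Yes. Partition: {1, 5, 7}, {2, 3, 4, 6}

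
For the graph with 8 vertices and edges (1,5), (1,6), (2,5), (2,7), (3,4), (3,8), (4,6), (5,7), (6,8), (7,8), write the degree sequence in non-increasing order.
[3, 3, 3, 3, 2, 2, 2, 2] (degrees: deg(1)=2, deg(2)=2, deg(3)=2, deg(4)=2, deg(5)=3, deg(6)=3, deg(7)=3, deg(8)=3)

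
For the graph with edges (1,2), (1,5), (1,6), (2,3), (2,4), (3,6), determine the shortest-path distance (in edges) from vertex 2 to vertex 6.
2 (path: 2 -> 1 -> 6, 2 edges)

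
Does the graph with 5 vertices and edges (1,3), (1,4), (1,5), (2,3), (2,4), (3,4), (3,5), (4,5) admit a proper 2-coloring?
No (odd cycle of length 3: 4 -> 1 -> 3 -> 4)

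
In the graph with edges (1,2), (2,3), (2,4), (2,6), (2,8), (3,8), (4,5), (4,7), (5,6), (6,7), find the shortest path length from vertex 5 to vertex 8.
3 (path: 5 -> 4 -> 2 -> 8, 3 edges)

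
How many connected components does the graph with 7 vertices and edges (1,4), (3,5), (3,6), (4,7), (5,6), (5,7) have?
2 (components: {1, 3, 4, 5, 6, 7}, {2})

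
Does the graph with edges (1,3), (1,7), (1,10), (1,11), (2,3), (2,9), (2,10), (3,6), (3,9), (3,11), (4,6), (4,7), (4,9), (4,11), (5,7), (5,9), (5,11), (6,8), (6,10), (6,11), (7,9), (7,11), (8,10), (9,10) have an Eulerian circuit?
No (6 vertices have odd degree: {2, 3, 5, 6, 7, 10}; Eulerian circuit requires 0)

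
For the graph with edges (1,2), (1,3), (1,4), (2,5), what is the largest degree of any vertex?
3 (attained at vertex 1)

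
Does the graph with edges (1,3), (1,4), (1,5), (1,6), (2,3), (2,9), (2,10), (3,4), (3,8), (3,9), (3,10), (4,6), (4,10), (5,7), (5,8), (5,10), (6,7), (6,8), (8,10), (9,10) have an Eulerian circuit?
No (2 vertices have odd degree: {2, 9}; Eulerian circuit requires 0)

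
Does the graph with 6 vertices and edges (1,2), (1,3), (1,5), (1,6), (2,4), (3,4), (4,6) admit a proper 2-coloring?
Yes. Partition: {1, 4}, {2, 3, 5, 6}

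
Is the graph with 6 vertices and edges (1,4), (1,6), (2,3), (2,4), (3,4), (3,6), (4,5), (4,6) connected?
Yes (BFS from 1 visits [1, 4, 6, 2, 3, 5] — all 6 vertices reached)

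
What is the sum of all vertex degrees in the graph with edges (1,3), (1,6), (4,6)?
6 (handshake: sum of degrees = 2|E| = 2 x 3 = 6)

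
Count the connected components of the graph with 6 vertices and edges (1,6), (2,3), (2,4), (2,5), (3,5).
2 (components: {1, 6}, {2, 3, 4, 5})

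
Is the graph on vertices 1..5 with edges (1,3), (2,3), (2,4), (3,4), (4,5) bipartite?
No (odd cycle of length 3: 4 -> 3 -> 2 -> 4)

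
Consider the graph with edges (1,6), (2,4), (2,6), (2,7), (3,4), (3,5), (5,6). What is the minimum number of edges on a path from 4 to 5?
2 (path: 4 -> 3 -> 5, 2 edges)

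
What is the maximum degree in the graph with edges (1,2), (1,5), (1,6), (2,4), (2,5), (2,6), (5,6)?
4 (attained at vertex 2)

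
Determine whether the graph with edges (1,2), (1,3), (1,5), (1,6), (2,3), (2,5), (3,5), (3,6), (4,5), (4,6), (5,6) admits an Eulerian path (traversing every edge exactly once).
Yes (the graph is connected and exactly 2 vertices have odd degree: {2, 5}; any Eulerian path must start and end at those)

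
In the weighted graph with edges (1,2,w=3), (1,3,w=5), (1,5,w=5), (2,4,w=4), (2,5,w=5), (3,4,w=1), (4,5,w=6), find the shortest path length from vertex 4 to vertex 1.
6 (path: 4 -> 3 -> 1; weights 1 + 5 = 6)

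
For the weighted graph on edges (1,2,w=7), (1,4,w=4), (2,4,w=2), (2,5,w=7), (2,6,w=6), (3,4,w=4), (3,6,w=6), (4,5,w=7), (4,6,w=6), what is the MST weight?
23 (MST edges: (1,4,w=4), (2,4,w=2), (2,5,w=7), (2,6,w=6), (3,4,w=4); sum of weights 4 + 2 + 7 + 6 + 4 = 23)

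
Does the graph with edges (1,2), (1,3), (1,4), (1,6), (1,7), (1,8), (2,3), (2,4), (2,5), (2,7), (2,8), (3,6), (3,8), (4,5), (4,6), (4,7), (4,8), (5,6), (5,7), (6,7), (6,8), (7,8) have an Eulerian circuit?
Yes (the graph is connected and all 8 vertices have even degree)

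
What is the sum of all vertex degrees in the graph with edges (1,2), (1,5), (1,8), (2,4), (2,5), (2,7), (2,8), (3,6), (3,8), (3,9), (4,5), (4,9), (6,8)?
26 (handshake: sum of degrees = 2|E| = 2 x 13 = 26)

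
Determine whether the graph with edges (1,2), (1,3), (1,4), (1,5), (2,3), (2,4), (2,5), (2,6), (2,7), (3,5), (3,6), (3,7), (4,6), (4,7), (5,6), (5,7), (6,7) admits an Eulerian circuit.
No (4 vertices have odd degree: {3, 5, 6, 7}; Eulerian circuit requires 0)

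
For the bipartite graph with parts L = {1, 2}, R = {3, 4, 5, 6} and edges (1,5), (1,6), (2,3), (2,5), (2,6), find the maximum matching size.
2 (matching: (1,6), (2,5); upper bound min(|L|,|R|) = min(2,4) = 2)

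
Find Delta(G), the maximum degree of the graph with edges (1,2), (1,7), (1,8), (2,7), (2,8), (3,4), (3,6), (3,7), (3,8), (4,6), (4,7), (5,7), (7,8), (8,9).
6 (attained at vertex 7)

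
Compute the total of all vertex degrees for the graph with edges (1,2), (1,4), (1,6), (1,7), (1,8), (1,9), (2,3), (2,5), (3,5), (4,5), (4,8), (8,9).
24 (handshake: sum of degrees = 2|E| = 2 x 12 = 24)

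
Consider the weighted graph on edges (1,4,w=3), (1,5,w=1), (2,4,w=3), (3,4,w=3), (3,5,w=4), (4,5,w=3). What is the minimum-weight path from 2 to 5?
6 (path: 2 -> 4 -> 5; weights 3 + 3 = 6)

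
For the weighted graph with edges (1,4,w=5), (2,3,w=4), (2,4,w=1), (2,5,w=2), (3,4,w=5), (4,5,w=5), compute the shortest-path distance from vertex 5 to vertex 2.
2 (path: 5 -> 2; weights 2 = 2)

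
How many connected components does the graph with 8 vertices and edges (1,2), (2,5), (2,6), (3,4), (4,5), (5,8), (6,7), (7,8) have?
1 (components: {1, 2, 3, 4, 5, 6, 7, 8})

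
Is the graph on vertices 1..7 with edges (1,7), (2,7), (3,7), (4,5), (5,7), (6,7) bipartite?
Yes. Partition: {1, 2, 3, 5, 6}, {4, 7}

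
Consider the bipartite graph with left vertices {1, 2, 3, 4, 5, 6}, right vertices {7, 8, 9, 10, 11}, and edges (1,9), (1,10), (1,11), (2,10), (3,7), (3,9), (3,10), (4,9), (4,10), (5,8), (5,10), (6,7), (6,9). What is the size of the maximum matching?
5 (matching: (1,11), (2,10), (3,9), (5,8), (6,7); upper bound min(|L|,|R|) = min(6,5) = 5)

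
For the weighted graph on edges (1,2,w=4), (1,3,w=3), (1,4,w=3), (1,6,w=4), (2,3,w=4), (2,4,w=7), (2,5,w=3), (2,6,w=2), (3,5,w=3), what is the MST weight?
14 (MST edges: (1,3,w=3), (1,4,w=3), (2,5,w=3), (2,6,w=2), (3,5,w=3); sum of weights 3 + 3 + 3 + 2 + 3 = 14)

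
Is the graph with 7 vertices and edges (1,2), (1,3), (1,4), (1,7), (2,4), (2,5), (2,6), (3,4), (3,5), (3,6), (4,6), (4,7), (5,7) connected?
Yes (BFS from 1 visits [1, 2, 3, 4, 7, 5, 6] — all 7 vertices reached)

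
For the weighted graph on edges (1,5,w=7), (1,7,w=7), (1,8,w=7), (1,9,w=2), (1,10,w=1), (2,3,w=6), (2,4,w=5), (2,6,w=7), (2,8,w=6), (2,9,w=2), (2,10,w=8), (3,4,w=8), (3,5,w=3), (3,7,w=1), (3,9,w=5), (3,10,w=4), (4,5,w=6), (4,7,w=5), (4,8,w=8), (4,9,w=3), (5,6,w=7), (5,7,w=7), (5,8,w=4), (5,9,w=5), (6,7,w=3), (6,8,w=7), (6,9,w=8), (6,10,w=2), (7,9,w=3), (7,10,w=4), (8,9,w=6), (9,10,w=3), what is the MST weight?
21 (MST edges: (1,9,w=2), (1,10,w=1), (2,9,w=2), (3,5,w=3), (3,7,w=1), (4,9,w=3), (5,8,w=4), (6,7,w=3), (6,10,w=2); sum of weights 2 + 1 + 2 + 3 + 1 + 3 + 4 + 3 + 2 = 21)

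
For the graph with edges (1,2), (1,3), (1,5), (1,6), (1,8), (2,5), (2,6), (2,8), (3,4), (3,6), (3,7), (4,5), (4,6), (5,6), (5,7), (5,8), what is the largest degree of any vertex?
6 (attained at vertex 5)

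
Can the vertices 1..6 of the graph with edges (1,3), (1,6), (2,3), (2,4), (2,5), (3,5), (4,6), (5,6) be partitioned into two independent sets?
No (odd cycle of length 3: 5 -> 3 -> 2 -> 5)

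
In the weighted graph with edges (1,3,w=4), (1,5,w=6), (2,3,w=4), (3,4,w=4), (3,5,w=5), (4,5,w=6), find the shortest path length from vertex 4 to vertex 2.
8 (path: 4 -> 3 -> 2; weights 4 + 4 = 8)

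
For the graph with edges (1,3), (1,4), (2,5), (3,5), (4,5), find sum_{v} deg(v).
10 (handshake: sum of degrees = 2|E| = 2 x 5 = 10)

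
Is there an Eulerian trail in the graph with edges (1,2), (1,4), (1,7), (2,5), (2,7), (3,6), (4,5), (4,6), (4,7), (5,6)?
No (6 vertices have odd degree: {1, 2, 3, 5, 6, 7}; Eulerian path requires 0 or 2)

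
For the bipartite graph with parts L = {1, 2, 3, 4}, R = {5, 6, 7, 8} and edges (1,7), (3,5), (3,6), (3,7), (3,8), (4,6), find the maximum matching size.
3 (matching: (1,7), (3,8), (4,6); upper bound min(|L|,|R|) = min(4,4) = 4)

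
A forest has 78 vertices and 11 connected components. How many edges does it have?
67 (Each of the 11 component trees on V_i vertices has V_i - 1 edges; summing gives V - C = 78 - 11 = 67)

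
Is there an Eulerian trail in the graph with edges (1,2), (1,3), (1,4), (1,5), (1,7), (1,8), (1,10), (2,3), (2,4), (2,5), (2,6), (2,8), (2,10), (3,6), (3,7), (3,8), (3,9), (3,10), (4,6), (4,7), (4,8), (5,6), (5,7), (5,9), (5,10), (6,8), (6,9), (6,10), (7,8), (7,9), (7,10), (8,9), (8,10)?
No (8 vertices have odd degree: {1, 2, 3, 4, 6, 7, 9, 10}; Eulerian path requires 0 or 2)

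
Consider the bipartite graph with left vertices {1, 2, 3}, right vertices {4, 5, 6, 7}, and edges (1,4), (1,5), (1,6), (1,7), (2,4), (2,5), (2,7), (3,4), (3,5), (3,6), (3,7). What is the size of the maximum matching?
3 (matching: (1,7), (2,5), (3,6); upper bound min(|L|,|R|) = min(3,4) = 3)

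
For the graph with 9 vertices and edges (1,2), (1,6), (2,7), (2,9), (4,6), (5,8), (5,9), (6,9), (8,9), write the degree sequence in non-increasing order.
[4, 3, 3, 2, 2, 2, 1, 1, 0] (degrees: deg(1)=2, deg(2)=3, deg(3)=0, deg(4)=1, deg(5)=2, deg(6)=3, deg(7)=1, deg(8)=2, deg(9)=4)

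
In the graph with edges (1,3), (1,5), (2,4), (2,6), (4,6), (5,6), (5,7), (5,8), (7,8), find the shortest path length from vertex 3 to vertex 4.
4 (path: 3 -> 1 -> 5 -> 6 -> 4, 4 edges)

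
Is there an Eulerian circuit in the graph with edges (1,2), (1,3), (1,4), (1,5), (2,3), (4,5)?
Yes (the graph is connected and all 5 vertices have even degree)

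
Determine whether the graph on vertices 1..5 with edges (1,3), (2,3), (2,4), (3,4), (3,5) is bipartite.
No (odd cycle of length 3: 2 -> 3 -> 4 -> 2)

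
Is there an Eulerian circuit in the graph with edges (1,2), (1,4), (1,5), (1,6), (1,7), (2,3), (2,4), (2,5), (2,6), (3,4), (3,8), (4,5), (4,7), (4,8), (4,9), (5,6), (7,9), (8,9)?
No (8 vertices have odd degree: {1, 2, 3, 4, 6, 7, 8, 9}; Eulerian circuit requires 0)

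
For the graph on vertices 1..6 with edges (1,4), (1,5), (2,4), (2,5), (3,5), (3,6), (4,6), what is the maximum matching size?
3 (matching: (1,5), (2,4), (3,6); upper bound floor(n/2) = floor(6/2) = 3)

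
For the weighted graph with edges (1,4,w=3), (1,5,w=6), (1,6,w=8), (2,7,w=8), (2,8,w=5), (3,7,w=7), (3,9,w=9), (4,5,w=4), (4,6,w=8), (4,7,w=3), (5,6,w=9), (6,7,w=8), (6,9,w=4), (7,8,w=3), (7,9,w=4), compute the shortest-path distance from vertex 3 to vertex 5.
14 (path: 3 -> 7 -> 4 -> 5; weights 7 + 3 + 4 = 14)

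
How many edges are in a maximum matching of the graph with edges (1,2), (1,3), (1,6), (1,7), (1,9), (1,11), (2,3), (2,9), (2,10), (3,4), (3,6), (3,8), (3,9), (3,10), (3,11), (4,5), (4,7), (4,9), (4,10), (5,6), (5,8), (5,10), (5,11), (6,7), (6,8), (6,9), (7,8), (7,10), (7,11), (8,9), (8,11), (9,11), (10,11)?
5 (matching: (2,10), (3,9), (4,5), (6,8), (7,11); upper bound floor(n/2) = floor(11/2) = 5)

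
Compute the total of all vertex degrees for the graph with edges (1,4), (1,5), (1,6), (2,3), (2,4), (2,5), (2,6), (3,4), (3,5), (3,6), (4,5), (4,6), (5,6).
26 (handshake: sum of degrees = 2|E| = 2 x 13 = 26)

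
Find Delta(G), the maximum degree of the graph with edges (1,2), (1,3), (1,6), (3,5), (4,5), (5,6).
3 (attained at vertices 1, 5)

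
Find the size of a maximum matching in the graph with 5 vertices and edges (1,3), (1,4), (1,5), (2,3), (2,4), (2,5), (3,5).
2 (matching: (1,5), (2,4); upper bound floor(n/2) = floor(5/2) = 2)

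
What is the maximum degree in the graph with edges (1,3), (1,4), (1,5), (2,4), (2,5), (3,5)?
3 (attained at vertices 1, 5)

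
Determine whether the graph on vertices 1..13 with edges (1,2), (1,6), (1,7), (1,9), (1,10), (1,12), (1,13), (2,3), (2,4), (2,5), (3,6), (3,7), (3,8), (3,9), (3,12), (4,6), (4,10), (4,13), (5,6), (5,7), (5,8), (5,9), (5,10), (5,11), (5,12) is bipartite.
Yes. Partition: {1, 3, 4, 5}, {2, 6, 7, 8, 9, 10, 11, 12, 13}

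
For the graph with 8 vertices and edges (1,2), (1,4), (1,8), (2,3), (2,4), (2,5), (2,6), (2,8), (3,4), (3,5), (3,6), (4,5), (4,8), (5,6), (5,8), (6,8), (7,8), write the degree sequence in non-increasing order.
[6, 6, 5, 5, 4, 4, 3, 1] (degrees: deg(1)=3, deg(2)=6, deg(3)=4, deg(4)=5, deg(5)=5, deg(6)=4, deg(7)=1, deg(8)=6)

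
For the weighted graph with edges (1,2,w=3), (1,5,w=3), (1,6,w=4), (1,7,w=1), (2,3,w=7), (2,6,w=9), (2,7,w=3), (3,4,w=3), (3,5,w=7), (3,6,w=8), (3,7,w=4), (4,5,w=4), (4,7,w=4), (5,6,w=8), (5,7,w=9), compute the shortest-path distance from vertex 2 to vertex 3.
7 (path: 2 -> 3; weights 7 = 7)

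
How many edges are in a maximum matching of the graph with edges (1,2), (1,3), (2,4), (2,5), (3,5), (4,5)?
2 (matching: (2,4), (3,5); upper bound floor(n/2) = floor(5/2) = 2)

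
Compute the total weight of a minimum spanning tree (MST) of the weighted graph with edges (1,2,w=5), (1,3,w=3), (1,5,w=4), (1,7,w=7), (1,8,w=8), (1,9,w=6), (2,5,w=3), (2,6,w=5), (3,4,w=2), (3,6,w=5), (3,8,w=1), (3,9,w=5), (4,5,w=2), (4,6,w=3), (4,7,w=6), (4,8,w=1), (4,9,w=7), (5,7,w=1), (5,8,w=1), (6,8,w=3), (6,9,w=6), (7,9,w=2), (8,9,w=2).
15 (MST edges: (1,3,w=3), (2,5,w=3), (3,8,w=1), (4,6,w=3), (4,8,w=1), (5,7,w=1), (5,8,w=1), (7,9,w=2); sum of weights 3 + 3 + 1 + 3 + 1 + 1 + 1 + 2 = 15)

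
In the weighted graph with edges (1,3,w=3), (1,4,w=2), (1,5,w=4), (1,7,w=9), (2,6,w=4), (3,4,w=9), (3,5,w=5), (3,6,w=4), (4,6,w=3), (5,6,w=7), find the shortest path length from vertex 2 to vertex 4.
7 (path: 2 -> 6 -> 4; weights 4 + 3 = 7)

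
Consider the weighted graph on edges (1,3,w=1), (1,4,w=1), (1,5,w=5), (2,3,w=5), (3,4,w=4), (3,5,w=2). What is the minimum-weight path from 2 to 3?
5 (path: 2 -> 3; weights 5 = 5)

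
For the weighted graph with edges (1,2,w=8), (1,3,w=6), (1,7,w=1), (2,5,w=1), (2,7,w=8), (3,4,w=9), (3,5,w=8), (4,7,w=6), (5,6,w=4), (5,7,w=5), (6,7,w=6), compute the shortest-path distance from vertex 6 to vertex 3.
12 (path: 6 -> 5 -> 3; weights 4 + 8 = 12)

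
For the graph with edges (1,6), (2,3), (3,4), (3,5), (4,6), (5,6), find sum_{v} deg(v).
12 (handshake: sum of degrees = 2|E| = 2 x 6 = 12)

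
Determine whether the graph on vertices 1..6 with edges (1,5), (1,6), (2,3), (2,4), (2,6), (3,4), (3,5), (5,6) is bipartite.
No (odd cycle of length 3: 6 -> 1 -> 5 -> 6)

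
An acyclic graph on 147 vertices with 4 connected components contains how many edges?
143 (Each of the 4 component trees on V_i vertices has V_i - 1 edges; summing gives V - C = 147 - 4 = 143)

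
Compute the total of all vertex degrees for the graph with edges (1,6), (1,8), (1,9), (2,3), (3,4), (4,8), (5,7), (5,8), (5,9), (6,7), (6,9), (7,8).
24 (handshake: sum of degrees = 2|E| = 2 x 12 = 24)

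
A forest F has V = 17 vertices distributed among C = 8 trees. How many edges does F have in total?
9 (Each of the 8 component trees on V_i vertices has V_i - 1 edges; summing gives V - C = 17 - 8 = 9)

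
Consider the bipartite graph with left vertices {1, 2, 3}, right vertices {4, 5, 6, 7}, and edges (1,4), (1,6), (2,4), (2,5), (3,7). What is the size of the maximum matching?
3 (matching: (1,6), (2,5), (3,7); upper bound min(|L|,|R|) = min(3,4) = 3)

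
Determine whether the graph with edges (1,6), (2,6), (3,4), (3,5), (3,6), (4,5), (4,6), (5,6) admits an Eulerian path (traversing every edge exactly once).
No (6 vertices have odd degree: {1, 2, 3, 4, 5, 6}; Eulerian path requires 0 or 2)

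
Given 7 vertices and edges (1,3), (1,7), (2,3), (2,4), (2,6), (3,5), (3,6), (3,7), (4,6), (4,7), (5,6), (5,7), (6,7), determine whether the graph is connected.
Yes (BFS from 1 visits [1, 3, 7, 2, 5, 6, 4] — all 7 vertices reached)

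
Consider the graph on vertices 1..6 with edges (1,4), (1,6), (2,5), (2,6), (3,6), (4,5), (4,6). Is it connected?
Yes (BFS from 1 visits [1, 4, 6, 5, 2, 3] — all 6 vertices reached)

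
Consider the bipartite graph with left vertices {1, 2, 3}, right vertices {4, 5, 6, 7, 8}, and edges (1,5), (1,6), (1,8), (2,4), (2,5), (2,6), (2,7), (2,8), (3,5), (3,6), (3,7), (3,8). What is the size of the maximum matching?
3 (matching: (1,8), (2,7), (3,6); upper bound min(|L|,|R|) = min(3,5) = 3)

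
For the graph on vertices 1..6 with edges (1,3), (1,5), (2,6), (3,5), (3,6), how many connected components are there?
2 (components: {1, 2, 3, 5, 6}, {4})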